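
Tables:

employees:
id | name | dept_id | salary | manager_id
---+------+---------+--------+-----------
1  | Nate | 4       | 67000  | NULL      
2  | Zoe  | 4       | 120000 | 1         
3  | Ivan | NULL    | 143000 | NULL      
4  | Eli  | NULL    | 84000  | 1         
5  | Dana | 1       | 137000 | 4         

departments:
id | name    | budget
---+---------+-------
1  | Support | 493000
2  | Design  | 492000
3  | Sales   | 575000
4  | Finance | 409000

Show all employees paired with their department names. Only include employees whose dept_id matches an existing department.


INNER JOIN keeps only employees rows whose dept_id matches an id in departments. Walk through each employee:
  - employee 1 (Nate): dept_id=4 -> matches Finance
  - employee 2 (Zoe): dept_id=4 -> matches Finance
  - employee 3 (Ivan): dept_id=NULL, no match -> dropped
  - employee 4 (Eli): dept_id=NULL, no match -> dropped
  - employee 5 (Dana): dept_id=1 -> matches Support
So 2 of 5 rows are dropped.

SQL:
SELECT a.name, b.name AS department
FROM employees a
INNER JOIN departments b ON a.dept_id = b.id

Result:
name | department
-----+-----------
Nate | Finance   
Zoe  | Finance   
Dana | Support   


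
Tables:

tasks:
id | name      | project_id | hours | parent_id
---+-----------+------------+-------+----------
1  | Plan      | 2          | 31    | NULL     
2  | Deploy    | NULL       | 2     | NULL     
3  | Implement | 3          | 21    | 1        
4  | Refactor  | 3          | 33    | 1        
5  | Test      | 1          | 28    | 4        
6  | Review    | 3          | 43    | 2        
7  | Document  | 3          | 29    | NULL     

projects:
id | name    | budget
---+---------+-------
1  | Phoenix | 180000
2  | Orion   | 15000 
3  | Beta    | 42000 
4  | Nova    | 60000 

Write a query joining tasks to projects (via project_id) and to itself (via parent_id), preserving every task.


Two LEFT JOINs from the same base table tasks: one to projects via project_id, one to tasks itself via parent_id. Both are LEFT so every task is preserved.
Match against projects:
  - task 1 (Plan): project_id=2 -> matches Orion
  - task 2 (Deploy): project_id=NULL, no match -> kept with NULL
  - task 3 (Implement): project_id=3 -> matches Beta
  - task 4 (Refactor): project_id=3 -> matches Beta
  - task 5 (Test): project_id=1 -> matches Phoenix
  - task 6 (Review): project_id=3 -> matches Beta
  - task 7 (Document): project_id=3 -> matches Beta
Match against tasks (self):
  - task 1 (Plan): parent_id=NULL -> NULL
  - task 2 (Deploy): parent_id=NULL -> NULL
  - task 3 (Implement): parent_id=1 -> Plan
  - task 4 (Refactor): parent_id=1 -> Plan
  - task 5 (Test): parent_id=4 -> Refactor
  - task 6 (Review): parent_id=2 -> Deploy
  - task 7 (Document): parent_id=NULL -> NULL

SQL:
SELECT a.name, b.name AS project, c.name AS parent
FROM tasks a
LEFT JOIN projects b ON a.project_id = b.id
LEFT JOIN tasks c ON a.parent_id = c.id

Result:
name      | project | parent  
----------+---------+---------
Plan      | Orion   | NULL    
Deploy    | NULL    | NULL    
Implement | Beta    | Plan    
Refactor  | Beta    | Plan    
Test      | Phoenix | Refactor
Review    | Beta    | Deploy  
Document  | Beta    | NULL    


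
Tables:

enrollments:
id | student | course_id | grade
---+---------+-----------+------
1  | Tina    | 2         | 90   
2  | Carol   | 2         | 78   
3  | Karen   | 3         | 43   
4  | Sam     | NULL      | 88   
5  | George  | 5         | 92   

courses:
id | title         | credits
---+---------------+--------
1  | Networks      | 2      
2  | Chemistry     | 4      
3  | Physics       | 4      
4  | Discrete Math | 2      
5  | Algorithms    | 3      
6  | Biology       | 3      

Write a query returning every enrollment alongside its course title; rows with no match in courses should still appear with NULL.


LEFT JOIN keeps every row from enrollments (the left table); where course_id has no match in courses, the course columns become NULL. Walk through each enrollment:
  - enrollment 1 (Tina): course_id=2 -> matches Chemistry
  - enrollment 2 (Carol): course_id=2 -> matches Chemistry
  - enrollment 3 (Karen): course_id=3 -> matches Physics
  - enrollment 4 (Sam): course_id=NULL, no match -> kept with NULL
  - enrollment 5 (George): course_id=5 -> matches Algorithms
All 5 rows appear; 1 has NULL course.

SQL:
SELECT a.student, b.title AS course
FROM enrollments a
LEFT JOIN courses b ON a.course_id = b.id

Result:
student | course    
--------+-----------
Tina    | Chemistry 
Carol   | Chemistry 
Karen   | Physics   
Sam     | NULL      
George  | Algorithms


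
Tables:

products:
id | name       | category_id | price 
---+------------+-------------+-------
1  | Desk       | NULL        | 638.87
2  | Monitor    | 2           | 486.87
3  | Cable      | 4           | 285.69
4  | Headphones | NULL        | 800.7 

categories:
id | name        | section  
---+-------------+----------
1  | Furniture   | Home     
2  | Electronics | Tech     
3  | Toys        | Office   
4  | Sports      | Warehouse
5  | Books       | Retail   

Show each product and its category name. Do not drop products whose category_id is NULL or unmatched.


LEFT JOIN keeps every row from products (the left table); where category_id has no match in categories, the category columns become NULL. Walk through each product:
  - product 1 (Desk): category_id=NULL, no match -> kept with NULL
  - product 2 (Monitor): category_id=2 -> matches Electronics
  - product 3 (Cable): category_id=4 -> matches Sports
  - product 4 (Headphones): category_id=NULL, no match -> kept with NULL
All 4 rows appear; 2 have NULL category.

SQL:
SELECT a.name, b.name AS category
FROM products a
LEFT JOIN categories b ON a.category_id = b.id

Result:
name       | category   
-----------+------------
Desk       | NULL       
Monitor    | Electronics
Cable      | Sports     
Headphones | NULL       


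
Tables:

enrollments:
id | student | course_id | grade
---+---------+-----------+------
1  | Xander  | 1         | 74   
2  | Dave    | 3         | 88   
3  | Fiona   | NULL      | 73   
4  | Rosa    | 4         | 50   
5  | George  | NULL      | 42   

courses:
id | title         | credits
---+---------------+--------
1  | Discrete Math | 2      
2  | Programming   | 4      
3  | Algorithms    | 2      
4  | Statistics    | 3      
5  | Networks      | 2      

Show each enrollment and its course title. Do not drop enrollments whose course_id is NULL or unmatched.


LEFT JOIN keeps every row from enrollments (the left table); where course_id has no match in courses, the course columns become NULL. Walk through each enrollment:
  - enrollment 1 (Xander): course_id=1 -> matches Discrete Math
  - enrollment 2 (Dave): course_id=3 -> matches Algorithms
  - enrollment 3 (Fiona): course_id=NULL, no match -> kept with NULL
  - enrollment 4 (Rosa): course_id=4 -> matches Statistics
  - enrollment 5 (George): course_id=NULL, no match -> kept with NULL
All 5 rows appear; 2 have NULL course.

SQL:
SELECT a.student, b.title AS course
FROM enrollments a
LEFT JOIN courses b ON a.course_id = b.id

Result:
student | course       
--------+--------------
Xander  | Discrete Math
Dave    | Algorithms   
Fiona   | NULL         
Rosa    | Statistics   
George  | NULL         


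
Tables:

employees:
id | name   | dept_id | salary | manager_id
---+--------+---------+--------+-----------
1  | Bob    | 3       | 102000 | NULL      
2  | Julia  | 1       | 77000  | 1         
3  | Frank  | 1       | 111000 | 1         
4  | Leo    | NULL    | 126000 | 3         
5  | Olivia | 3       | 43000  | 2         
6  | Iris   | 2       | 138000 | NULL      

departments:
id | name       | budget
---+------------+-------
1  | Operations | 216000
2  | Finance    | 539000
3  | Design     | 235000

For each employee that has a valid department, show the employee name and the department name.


INNER JOIN keeps only employees rows whose dept_id matches an id in departments. Walk through each employee:
  - employee 1 (Bob): dept_id=3 -> matches Design
  - employee 2 (Julia): dept_id=1 -> matches Operations
  - employee 3 (Frank): dept_id=1 -> matches Operations
  - employee 4 (Leo): dept_id=NULL, no match -> dropped
  - employee 5 (Olivia): dept_id=3 -> matches Design
  - employee 6 (Iris): dept_id=2 -> matches Finance
So 1 of 6 rows is dropped.

SQL:
SELECT a.name, b.name AS department
FROM employees a
INNER JOIN departments b ON a.dept_id = b.id

Result:
name   | department
-------+-----------
Bob    | Design    
Julia  | Operations
Frank  | Operations
Olivia | Design    
Iris   | Finance   


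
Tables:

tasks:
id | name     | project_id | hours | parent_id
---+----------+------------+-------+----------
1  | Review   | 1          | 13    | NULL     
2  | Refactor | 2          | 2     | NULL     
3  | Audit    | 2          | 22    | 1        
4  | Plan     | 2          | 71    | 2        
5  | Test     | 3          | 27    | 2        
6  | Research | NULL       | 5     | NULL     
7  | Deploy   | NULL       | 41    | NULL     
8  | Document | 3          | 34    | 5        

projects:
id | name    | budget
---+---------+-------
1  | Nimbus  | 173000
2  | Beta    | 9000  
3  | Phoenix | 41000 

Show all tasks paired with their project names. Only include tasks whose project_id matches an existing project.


INNER JOIN keeps only tasks rows whose project_id matches an id in projects. Walk through each task:
  - task 1 (Review): project_id=1 -> matches Nimbus
  - task 2 (Refactor): project_id=2 -> matches Beta
  - task 3 (Audit): project_id=2 -> matches Beta
  - task 4 (Plan): project_id=2 -> matches Beta
  - task 5 (Test): project_id=3 -> matches Phoenix
  - task 6 (Research): project_id=NULL, no match -> dropped
  - task 7 (Deploy): project_id=NULL, no match -> dropped
  - task 8 (Document): project_id=3 -> matches Phoenix
So 2 of 8 rows are dropped.

SQL:
SELECT a.name, b.name AS project
FROM tasks a
INNER JOIN projects b ON a.project_id = b.id

Result:
name     | project
---------+--------
Review   | Nimbus 
Refactor | Beta   
Audit    | Beta   
Plan     | Beta   
Test     | Phoenix
Document | Phoenix


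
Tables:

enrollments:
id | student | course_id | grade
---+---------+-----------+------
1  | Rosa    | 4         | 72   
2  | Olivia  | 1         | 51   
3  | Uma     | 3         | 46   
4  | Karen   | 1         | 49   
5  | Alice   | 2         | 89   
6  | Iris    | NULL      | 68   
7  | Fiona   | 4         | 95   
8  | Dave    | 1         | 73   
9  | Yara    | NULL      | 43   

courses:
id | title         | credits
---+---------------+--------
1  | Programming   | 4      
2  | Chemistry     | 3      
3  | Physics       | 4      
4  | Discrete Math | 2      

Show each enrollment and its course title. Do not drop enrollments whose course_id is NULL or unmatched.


LEFT JOIN keeps every row from enrollments (the left table); where course_id has no match in courses, the course columns become NULL. Walk through each enrollment:
  - enrollment 1 (Rosa): course_id=4 -> matches Discrete Math
  - enrollment 2 (Olivia): course_id=1 -> matches Programming
  - enrollment 3 (Uma): course_id=3 -> matches Physics
  - enrollment 4 (Karen): course_id=1 -> matches Programming
  - enrollment 5 (Alice): course_id=2 -> matches Chemistry
  - enrollment 6 (Iris): course_id=NULL, no match -> kept with NULL
  - enrollment 7 (Fiona): course_id=4 -> matches Discrete Math
  - enrollment 8 (Dave): course_id=1 -> matches Programming
  - enrollment 9 (Yara): course_id=NULL, no match -> kept with NULL
All 9 rows appear; 2 have NULL course.

SQL:
SELECT a.student, b.title AS course
FROM enrollments a
LEFT JOIN courses b ON a.course_id = b.id

Result:
student | course       
--------+--------------
Rosa    | Discrete Math
Olivia  | Programming  
Uma     | Physics      
Karen   | Programming  
Alice   | Chemistry    
Iris    | NULL         
Fiona   | Discrete Math
Dave    | Programming  
Yara    | NULL         


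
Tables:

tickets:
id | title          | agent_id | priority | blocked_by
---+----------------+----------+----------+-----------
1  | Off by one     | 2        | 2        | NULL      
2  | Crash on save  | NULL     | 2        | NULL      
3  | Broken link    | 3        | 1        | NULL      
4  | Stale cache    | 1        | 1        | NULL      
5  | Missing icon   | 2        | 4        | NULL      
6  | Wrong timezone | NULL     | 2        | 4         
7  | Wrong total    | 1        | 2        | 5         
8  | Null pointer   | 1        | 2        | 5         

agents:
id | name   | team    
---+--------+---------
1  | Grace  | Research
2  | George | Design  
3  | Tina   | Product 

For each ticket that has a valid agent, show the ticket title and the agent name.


INNER JOIN keeps only tickets rows whose agent_id matches an id in agents. Walk through each ticket:
  - ticket 1 (Off by one): agent_id=2 -> matches George
  - ticket 2 (Crash on save): agent_id=NULL, no match -> dropped
  - ticket 3 (Broken link): agent_id=3 -> matches Tina
  - ticket 4 (Stale cache): agent_id=1 -> matches Grace
  - ticket 5 (Missing icon): agent_id=2 -> matches George
  - ticket 6 (Wrong timezone): agent_id=NULL, no match -> dropped
  - ticket 7 (Wrong total): agent_id=1 -> matches Grace
  - ticket 8 (Null pointer): agent_id=1 -> matches Grace
So 2 of 8 rows are dropped.

SQL:
SELECT a.title, b.name AS agent
FROM tickets a
INNER JOIN agents b ON a.agent_id = b.id

Result:
title        | agent 
-------------+-------
Off by one   | George
Broken link  | Tina  
Stale cache  | Grace 
Missing icon | George
Wrong total  | Grace 
Null pointer | Grace 


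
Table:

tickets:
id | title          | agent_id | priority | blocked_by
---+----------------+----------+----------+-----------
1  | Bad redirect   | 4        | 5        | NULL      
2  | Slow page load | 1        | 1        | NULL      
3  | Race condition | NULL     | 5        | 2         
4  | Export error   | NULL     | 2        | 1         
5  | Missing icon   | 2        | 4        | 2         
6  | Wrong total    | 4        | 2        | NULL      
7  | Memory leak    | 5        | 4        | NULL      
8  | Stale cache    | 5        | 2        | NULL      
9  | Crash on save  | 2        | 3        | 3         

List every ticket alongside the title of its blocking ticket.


This is a self-join: tickets is joined to a second copy of itself, matching each row's blocked_by to another row's id. Use LEFT JOIN so rows with blocked_by=NULL are kept.
  - ticket 1 (Bad redirect): blocked_by=NULL -> NULL
  - ticket 2 (Slow page load): blocked_by=NULL -> NULL
  - ticket 3 (Race condition): blocked_by=2 -> Slow page load
  - ticket 4 (Export error): blocked_by=1 -> Bad redirect
  - ticket 5 (Missing icon): blocked_by=2 -> Slow page load
  - ticket 6 (Wrong total): blocked_by=NULL -> NULL
  - ticket 7 (Memory leak): blocked_by=NULL -> NULL
  - ticket 8 (Stale cache): blocked_by=NULL -> NULL
  - ticket 9 (Crash on save): blocked_by=3 -> Race condition

SQL:
SELECT a.title AS item, b.title AS blocked_by
FROM tickets a
LEFT JOIN tickets b ON a.blocked_by = b.id

Result:
item           | blocked_by    
---------------+---------------
Bad redirect   | NULL          
Slow page load | NULL          
Race condition | Slow page load
Export error   | Bad redirect  
Missing icon   | Slow page load
Wrong total    | NULL          
Memory leak    | NULL          
Stale cache    | NULL          
Crash on save  | Race condition


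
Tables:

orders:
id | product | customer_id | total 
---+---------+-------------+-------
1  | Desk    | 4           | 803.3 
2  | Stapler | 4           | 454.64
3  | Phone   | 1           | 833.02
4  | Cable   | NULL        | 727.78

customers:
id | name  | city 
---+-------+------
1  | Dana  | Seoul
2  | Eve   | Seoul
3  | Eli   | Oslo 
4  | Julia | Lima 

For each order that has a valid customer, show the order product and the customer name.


INNER JOIN keeps only orders rows whose customer_id matches an id in customers. Walk through each order:
  - order 1 (Desk): customer_id=4 -> matches Julia
  - order 2 (Stapler): customer_id=4 -> matches Julia
  - order 3 (Phone): customer_id=1 -> matches Dana
  - order 4 (Cable): customer_id=NULL, no match -> dropped
So 1 of 4 rows is dropped.

SQL:
SELECT a.product, b.name AS customer
FROM orders a
INNER JOIN customers b ON a.customer_id = b.id

Result:
product | customer
--------+---------
Desk    | Julia   
Stapler | Julia   
Phone   | Dana    


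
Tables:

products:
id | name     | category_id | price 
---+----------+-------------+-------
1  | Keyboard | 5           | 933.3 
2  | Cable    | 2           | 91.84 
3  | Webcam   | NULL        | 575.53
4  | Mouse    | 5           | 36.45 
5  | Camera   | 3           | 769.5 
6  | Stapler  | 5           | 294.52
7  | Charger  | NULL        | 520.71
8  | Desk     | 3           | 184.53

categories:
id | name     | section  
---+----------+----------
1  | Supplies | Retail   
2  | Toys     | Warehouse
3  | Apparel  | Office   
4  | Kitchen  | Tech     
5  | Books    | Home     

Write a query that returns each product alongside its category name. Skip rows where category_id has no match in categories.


INNER JOIN keeps only products rows whose category_id matches an id in categories. Walk through each product:
  - product 1 (Keyboard): category_id=5 -> matches Books
  - product 2 (Cable): category_id=2 -> matches Toys
  - product 3 (Webcam): category_id=NULL, no match -> dropped
  - product 4 (Mouse): category_id=5 -> matches Books
  - product 5 (Camera): category_id=3 -> matches Apparel
  - product 6 (Stapler): category_id=5 -> matches Books
  - product 7 (Charger): category_id=NULL, no match -> dropped
  - product 8 (Desk): category_id=3 -> matches Apparel
So 2 of 8 rows are dropped.

SQL:
SELECT a.name, b.name AS category
FROM products a
INNER JOIN categories b ON a.category_id = b.id

Result:
name     | category
---------+---------
Keyboard | Books   
Cable    | Toys    
Mouse    | Books   
Camera   | Apparel 
Stapler  | Books   
Desk     | Apparel 


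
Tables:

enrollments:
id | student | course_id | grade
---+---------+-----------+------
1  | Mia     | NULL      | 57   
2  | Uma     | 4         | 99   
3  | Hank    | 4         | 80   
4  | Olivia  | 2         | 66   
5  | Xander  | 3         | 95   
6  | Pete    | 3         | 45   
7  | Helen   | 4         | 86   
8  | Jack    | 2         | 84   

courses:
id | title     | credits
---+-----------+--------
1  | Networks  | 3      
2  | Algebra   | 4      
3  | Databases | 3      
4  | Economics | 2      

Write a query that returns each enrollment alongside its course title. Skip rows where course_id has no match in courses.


INNER JOIN keeps only enrollments rows whose course_id matches an id in courses. Walk through each enrollment:
  - enrollment 1 (Mia): course_id=NULL, no match -> dropped
  - enrollment 2 (Uma): course_id=4 -> matches Economics
  - enrollment 3 (Hank): course_id=4 -> matches Economics
  - enrollment 4 (Olivia): course_id=2 -> matches Algebra
  - enrollment 5 (Xander): course_id=3 -> matches Databases
  - enrollment 6 (Pete): course_id=3 -> matches Databases
  - enrollment 7 (Helen): course_id=4 -> matches Economics
  - enrollment 8 (Jack): course_id=2 -> matches Algebra
So 1 of 8 rows is dropped.

SQL:
SELECT a.student, b.title AS course
FROM enrollments a
INNER JOIN courses b ON a.course_id = b.id

Result:
student | course   
--------+----------
Uma     | Economics
Hank    | Economics
Olivia  | Algebra  
Xander  | Databases
Pete    | Databases
Helen   | Economics
Jack    | Algebra  


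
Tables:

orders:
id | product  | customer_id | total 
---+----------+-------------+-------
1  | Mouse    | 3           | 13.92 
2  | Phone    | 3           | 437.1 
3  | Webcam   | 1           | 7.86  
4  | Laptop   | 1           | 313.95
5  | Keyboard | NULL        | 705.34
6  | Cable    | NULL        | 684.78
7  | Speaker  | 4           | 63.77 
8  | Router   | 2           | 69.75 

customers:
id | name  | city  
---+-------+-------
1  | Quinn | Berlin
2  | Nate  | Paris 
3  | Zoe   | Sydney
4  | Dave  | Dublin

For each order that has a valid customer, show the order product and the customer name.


INNER JOIN keeps only orders rows whose customer_id matches an id in customers. Walk through each order:
  - order 1 (Mouse): customer_id=3 -> matches Zoe
  - order 2 (Phone): customer_id=3 -> matches Zoe
  - order 3 (Webcam): customer_id=1 -> matches Quinn
  - order 4 (Laptop): customer_id=1 -> matches Quinn
  - order 5 (Keyboard): customer_id=NULL, no match -> dropped
  - order 6 (Cable): customer_id=NULL, no match -> dropped
  - order 7 (Speaker): customer_id=4 -> matches Dave
  - order 8 (Router): customer_id=2 -> matches Nate
So 2 of 8 rows are dropped.

SQL:
SELECT a.product, b.name AS customer
FROM orders a
INNER JOIN customers b ON a.customer_id = b.id

Result:
product | customer
--------+---------
Mouse   | Zoe     
Phone   | Zoe     
Webcam  | Quinn   
Laptop  | Quinn   
Speaker | Dave    
Router  | Nate    


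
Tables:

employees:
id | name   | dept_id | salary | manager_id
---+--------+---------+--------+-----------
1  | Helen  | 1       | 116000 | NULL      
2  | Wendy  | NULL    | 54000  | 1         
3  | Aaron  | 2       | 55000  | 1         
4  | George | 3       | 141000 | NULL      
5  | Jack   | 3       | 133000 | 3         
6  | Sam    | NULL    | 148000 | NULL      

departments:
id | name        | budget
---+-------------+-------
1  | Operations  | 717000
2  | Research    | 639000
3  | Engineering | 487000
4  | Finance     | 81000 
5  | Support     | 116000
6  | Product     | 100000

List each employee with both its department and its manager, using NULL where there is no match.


Two LEFT JOINs from the same base table employees: one to departments via dept_id, one to employees itself via manager_id. Both are LEFT so every employee is preserved.
Match against departments:
  - employee 1 (Helen): dept_id=1 -> matches Operations
  - employee 2 (Wendy): dept_id=NULL, no match -> kept with NULL
  - employee 3 (Aaron): dept_id=2 -> matches Research
  - employee 4 (George): dept_id=3 -> matches Engineering
  - employee 5 (Jack): dept_id=3 -> matches Engineering
  - employee 6 (Sam): dept_id=NULL, no match -> kept with NULL
Match against employees (self):
  - employee 1 (Helen): manager_id=NULL -> NULL
  - employee 2 (Wendy): manager_id=1 -> Helen
  - employee 3 (Aaron): manager_id=1 -> Helen
  - employee 4 (George): manager_id=NULL -> NULL
  - employee 5 (Jack): manager_id=3 -> Aaron
  - employee 6 (Sam): manager_id=NULL -> NULL

SQL:
SELECT a.name, b.name AS department, c.name AS manager
FROM employees a
LEFT JOIN departments b ON a.dept_id = b.id
LEFT JOIN employees c ON a.manager_id = c.id

Result:
name   | department  | manager
-------+-------------+--------
Helen  | Operations  | NULL   
Wendy  | NULL        | Helen  
Aaron  | Research    | Helen  
George | Engineering | NULL   
Jack   | Engineering | Aaron  
Sam    | NULL        | NULL   


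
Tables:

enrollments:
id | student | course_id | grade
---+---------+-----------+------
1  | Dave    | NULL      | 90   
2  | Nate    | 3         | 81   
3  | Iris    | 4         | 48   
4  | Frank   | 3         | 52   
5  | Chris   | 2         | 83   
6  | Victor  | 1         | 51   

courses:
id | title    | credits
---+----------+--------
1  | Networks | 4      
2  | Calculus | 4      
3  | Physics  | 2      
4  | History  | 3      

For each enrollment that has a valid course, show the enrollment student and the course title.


INNER JOIN keeps only enrollments rows whose course_id matches an id in courses. Walk through each enrollment:
  - enrollment 1 (Dave): course_id=NULL, no match -> dropped
  - enrollment 2 (Nate): course_id=3 -> matches Physics
  - enrollment 3 (Iris): course_id=4 -> matches History
  - enrollment 4 (Frank): course_id=3 -> matches Physics
  - enrollment 5 (Chris): course_id=2 -> matches Calculus
  - enrollment 6 (Victor): course_id=1 -> matches Networks
So 1 of 6 rows is dropped.

SQL:
SELECT a.student, b.title AS course
FROM enrollments a
INNER JOIN courses b ON a.course_id = b.id

Result:
student | course  
--------+---------
Nate    | Physics 
Iris    | History 
Frank   | Physics 
Chris   | Calculus
Victor  | Networks


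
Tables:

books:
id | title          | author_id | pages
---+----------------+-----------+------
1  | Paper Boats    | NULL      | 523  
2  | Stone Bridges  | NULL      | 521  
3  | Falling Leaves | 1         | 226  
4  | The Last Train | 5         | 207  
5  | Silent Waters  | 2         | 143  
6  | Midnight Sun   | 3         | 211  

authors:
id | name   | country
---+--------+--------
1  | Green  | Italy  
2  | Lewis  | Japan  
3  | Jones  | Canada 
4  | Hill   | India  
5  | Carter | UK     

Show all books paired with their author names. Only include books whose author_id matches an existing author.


INNER JOIN keeps only books rows whose author_id matches an id in authors. Walk through each book:
  - book 1 (Paper Boats): author_id=NULL, no match -> dropped
  - book 2 (Stone Bridges): author_id=NULL, no match -> dropped
  - book 3 (Falling Leaves): author_id=1 -> matches Green
  - book 4 (The Last Train): author_id=5 -> matches Carter
  - book 5 (Silent Waters): author_id=2 -> matches Lewis
  - book 6 (Midnight Sun): author_id=3 -> matches Jones
So 2 of 6 rows are dropped.

SQL:
SELECT a.title, b.name AS author
FROM books a
INNER JOIN authors b ON a.author_id = b.id

Result:
title          | author
---------------+-------
Falling Leaves | Green 
The Last Train | Carter
Silent Waters  | Lewis 
Midnight Sun   | Jones 


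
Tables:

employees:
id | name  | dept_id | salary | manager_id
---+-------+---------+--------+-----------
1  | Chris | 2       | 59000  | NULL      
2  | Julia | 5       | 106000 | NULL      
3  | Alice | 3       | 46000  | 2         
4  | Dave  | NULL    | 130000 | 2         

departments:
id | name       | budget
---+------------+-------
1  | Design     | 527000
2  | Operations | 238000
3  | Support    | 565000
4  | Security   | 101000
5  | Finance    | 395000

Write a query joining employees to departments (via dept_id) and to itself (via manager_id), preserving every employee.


Two LEFT JOINs from the same base table employees: one to departments via dept_id, one to employees itself via manager_id. Both are LEFT so every employee is preserved.
Match against departments:
  - employee 1 (Chris): dept_id=2 -> matches Operations
  - employee 2 (Julia): dept_id=5 -> matches Finance
  - employee 3 (Alice): dept_id=3 -> matches Support
  - employee 4 (Dave): dept_id=NULL, no match -> kept with NULL
Match against employees (self):
  - employee 1 (Chris): manager_id=NULL -> NULL
  - employee 2 (Julia): manager_id=NULL -> NULL
  - employee 3 (Alice): manager_id=2 -> Julia
  - employee 4 (Dave): manager_id=2 -> Julia

SQL:
SELECT a.name, b.name AS department, c.name AS manager
FROM employees a
LEFT JOIN departments b ON a.dept_id = b.id
LEFT JOIN employees c ON a.manager_id = c.id

Result:
name  | department | manager
------+------------+--------
Chris | Operations | NULL   
Julia | Finance    | NULL   
Alice | Support    | Julia  
Dave  | NULL       | Julia  


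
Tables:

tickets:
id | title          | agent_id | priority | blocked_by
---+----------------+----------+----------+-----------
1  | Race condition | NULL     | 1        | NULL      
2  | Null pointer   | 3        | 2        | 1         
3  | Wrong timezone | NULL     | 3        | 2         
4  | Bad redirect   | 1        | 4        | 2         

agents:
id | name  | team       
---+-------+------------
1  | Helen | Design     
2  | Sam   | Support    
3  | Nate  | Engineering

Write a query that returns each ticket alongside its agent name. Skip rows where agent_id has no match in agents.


INNER JOIN keeps only tickets rows whose agent_id matches an id in agents. Walk through each ticket:
  - ticket 1 (Race condition): agent_id=NULL, no match -> dropped
  - ticket 2 (Null pointer): agent_id=3 -> matches Nate
  - ticket 3 (Wrong timezone): agent_id=NULL, no match -> dropped
  - ticket 4 (Bad redirect): agent_id=1 -> matches Helen
So 2 of 4 rows are dropped.

SQL:
SELECT a.title, b.name AS agent
FROM tickets a
INNER JOIN agents b ON a.agent_id = b.id

Result:
title        | agent
-------------+------
Null pointer | Nate 
Bad redirect | Helen


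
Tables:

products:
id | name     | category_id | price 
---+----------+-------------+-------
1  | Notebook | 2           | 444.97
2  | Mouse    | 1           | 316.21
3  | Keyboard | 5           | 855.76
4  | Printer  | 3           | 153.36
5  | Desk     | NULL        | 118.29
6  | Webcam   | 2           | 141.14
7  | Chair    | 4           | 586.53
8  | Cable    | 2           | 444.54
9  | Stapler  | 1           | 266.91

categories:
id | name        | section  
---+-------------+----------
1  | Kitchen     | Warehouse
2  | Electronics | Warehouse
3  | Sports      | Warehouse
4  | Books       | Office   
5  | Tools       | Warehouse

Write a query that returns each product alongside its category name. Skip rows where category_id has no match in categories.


INNER JOIN keeps only products rows whose category_id matches an id in categories. Walk through each product:
  - product 1 (Notebook): category_id=2 -> matches Electronics
  - product 2 (Mouse): category_id=1 -> matches Kitchen
  - product 3 (Keyboard): category_id=5 -> matches Tools
  - product 4 (Printer): category_id=3 -> matches Sports
  - product 5 (Desk): category_id=NULL, no match -> dropped
  - product 6 (Webcam): category_id=2 -> matches Electronics
  - product 7 (Chair): category_id=4 -> matches Books
  - product 8 (Cable): category_id=2 -> matches Electronics
  - product 9 (Stapler): category_id=1 -> matches Kitchen
So 1 of 9 rows is dropped.

SQL:
SELECT a.name, b.name AS category
FROM products a
INNER JOIN categories b ON a.category_id = b.id

Result:
name     | category   
---------+------------
Notebook | Electronics
Mouse    | Kitchen    
Keyboard | Tools      
Printer  | Sports     
Webcam   | Electronics
Chair    | Books      
Cable    | Electronics
Stapler  | Kitchen    


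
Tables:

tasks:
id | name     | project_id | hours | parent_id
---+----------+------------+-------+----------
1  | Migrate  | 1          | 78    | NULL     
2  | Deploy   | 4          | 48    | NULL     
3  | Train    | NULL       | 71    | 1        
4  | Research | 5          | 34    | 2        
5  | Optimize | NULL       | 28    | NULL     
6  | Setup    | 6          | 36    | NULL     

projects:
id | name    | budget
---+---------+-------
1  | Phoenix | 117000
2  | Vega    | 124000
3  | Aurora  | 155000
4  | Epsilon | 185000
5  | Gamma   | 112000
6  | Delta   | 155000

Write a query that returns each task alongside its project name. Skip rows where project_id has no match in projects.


INNER JOIN keeps only tasks rows whose project_id matches an id in projects. Walk through each task:
  - task 1 (Migrate): project_id=1 -> matches Phoenix
  - task 2 (Deploy): project_id=4 -> matches Epsilon
  - task 3 (Train): project_id=NULL, no match -> dropped
  - task 4 (Research): project_id=5 -> matches Gamma
  - task 5 (Optimize): project_id=NULL, no match -> dropped
  - task 6 (Setup): project_id=6 -> matches Delta
So 2 of 6 rows are dropped.

SQL:
SELECT a.name, b.name AS project
FROM tasks a
INNER JOIN projects b ON a.project_id = b.id

Result:
name     | project
---------+--------
Migrate  | Phoenix
Deploy   | Epsilon
Research | Gamma  
Setup    | Delta  


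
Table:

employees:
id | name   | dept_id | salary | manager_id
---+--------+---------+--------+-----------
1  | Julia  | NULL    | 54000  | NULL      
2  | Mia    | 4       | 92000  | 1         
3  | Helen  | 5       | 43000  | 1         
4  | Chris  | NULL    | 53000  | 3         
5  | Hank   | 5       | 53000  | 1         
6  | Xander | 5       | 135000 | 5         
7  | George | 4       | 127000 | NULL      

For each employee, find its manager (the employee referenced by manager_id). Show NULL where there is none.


This is a self-join: employees is joined to a second copy of itself, matching each row's manager_id to another row's id. Use LEFT JOIN so rows with manager_id=NULL are kept.
  - employee 1 (Julia): manager_id=NULL -> NULL
  - employee 2 (Mia): manager_id=1 -> Julia
  - employee 3 (Helen): manager_id=1 -> Julia
  - employee 4 (Chris): manager_id=3 -> Helen
  - employee 5 (Hank): manager_id=1 -> Julia
  - employee 6 (Xander): manager_id=5 -> Hank
  - employee 7 (George): manager_id=NULL -> NULL

SQL:
SELECT a.name AS item, b.name AS manager
FROM employees a
LEFT JOIN employees b ON a.manager_id = b.id

Result:
item   | manager
-------+--------
Julia  | NULL   
Mia    | Julia  
Helen  | Julia  
Chris  | Helen  
Hank   | Julia  
Xander | Hank   
George | NULL   


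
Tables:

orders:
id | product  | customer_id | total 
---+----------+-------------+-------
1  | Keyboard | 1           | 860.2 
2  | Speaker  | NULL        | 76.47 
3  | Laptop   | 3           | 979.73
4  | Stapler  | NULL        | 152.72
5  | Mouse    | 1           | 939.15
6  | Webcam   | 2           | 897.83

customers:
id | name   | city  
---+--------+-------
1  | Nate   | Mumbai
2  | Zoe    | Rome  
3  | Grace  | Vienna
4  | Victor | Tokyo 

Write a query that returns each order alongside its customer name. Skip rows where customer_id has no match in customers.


INNER JOIN keeps only orders rows whose customer_id matches an id in customers. Walk through each order:
  - order 1 (Keyboard): customer_id=1 -> matches Nate
  - order 2 (Speaker): customer_id=NULL, no match -> dropped
  - order 3 (Laptop): customer_id=3 -> matches Grace
  - order 4 (Stapler): customer_id=NULL, no match -> dropped
  - order 5 (Mouse): customer_id=1 -> matches Nate
  - order 6 (Webcam): customer_id=2 -> matches Zoe
So 2 of 6 rows are dropped.

SQL:
SELECT a.product, b.name AS customer
FROM orders a
INNER JOIN customers b ON a.customer_id = b.id

Result:
product  | customer
---------+---------
Keyboard | Nate    
Laptop   | Grace   
Mouse    | Nate    
Webcam   | Zoe     


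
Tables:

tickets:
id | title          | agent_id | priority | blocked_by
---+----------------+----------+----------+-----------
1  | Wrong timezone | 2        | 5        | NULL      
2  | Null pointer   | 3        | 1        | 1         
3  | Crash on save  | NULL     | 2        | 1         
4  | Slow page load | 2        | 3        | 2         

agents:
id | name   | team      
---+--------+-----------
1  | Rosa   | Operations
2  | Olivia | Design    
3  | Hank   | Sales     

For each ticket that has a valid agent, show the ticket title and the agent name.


INNER JOIN keeps only tickets rows whose agent_id matches an id in agents. Walk through each ticket:
  - ticket 1 (Wrong timezone): agent_id=2 -> matches Olivia
  - ticket 2 (Null pointer): agent_id=3 -> matches Hank
  - ticket 3 (Crash on save): agent_id=NULL, no match -> dropped
  - ticket 4 (Slow page load): agent_id=2 -> matches Olivia
So 1 of 4 rows is dropped.

SQL:
SELECT a.title, b.name AS agent
FROM tickets a
INNER JOIN agents b ON a.agent_id = b.id

Result:
title          | agent 
---------------+-------
Wrong timezone | Olivia
Null pointer   | Hank  
Slow page load | Olivia


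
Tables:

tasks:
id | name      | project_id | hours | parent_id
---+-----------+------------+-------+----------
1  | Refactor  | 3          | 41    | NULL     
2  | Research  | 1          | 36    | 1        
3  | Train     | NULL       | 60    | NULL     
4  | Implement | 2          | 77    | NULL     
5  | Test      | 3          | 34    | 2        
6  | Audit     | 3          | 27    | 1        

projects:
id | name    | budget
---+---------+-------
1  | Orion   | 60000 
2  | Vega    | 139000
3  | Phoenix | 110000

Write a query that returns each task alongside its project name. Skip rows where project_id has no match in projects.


INNER JOIN keeps only tasks rows whose project_id matches an id in projects. Walk through each task:
  - task 1 (Refactor): project_id=3 -> matches Phoenix
  - task 2 (Research): project_id=1 -> matches Orion
  - task 3 (Train): project_id=NULL, no match -> dropped
  - task 4 (Implement): project_id=2 -> matches Vega
  - task 5 (Test): project_id=3 -> matches Phoenix
  - task 6 (Audit): project_id=3 -> matches Phoenix
So 1 of 6 rows is dropped.

SQL:
SELECT a.name, b.name AS project
FROM tasks a
INNER JOIN projects b ON a.project_id = b.id

Result:
name      | project
----------+--------
Refactor  | Phoenix
Research  | Orion  
Implement | Vega   
Test      | Phoenix
Audit     | Phoenix


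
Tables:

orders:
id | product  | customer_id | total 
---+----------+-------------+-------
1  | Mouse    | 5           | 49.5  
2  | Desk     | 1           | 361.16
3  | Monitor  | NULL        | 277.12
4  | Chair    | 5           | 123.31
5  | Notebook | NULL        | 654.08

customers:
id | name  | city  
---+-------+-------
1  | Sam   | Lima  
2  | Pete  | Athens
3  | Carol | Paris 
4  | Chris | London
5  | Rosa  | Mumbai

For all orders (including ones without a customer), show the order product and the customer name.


LEFT JOIN keeps every row from orders (the left table); where customer_id has no match in customers, the customer columns become NULL. Walk through each order:
  - order 1 (Mouse): customer_id=5 -> matches Rosa
  - order 2 (Desk): customer_id=1 -> matches Sam
  - order 3 (Monitor): customer_id=NULL, no match -> kept with NULL
  - order 4 (Chair): customer_id=5 -> matches Rosa
  - order 5 (Notebook): customer_id=NULL, no match -> kept with NULL
All 5 rows appear; 2 have NULL customer.

SQL:
SELECT a.product, b.name AS customer
FROM orders a
LEFT JOIN customers b ON a.customer_id = b.id

Result:
product  | customer
---------+---------
Mouse    | Rosa    
Desk     | Sam     
Monitor  | NULL    
Chair    | Rosa    
Notebook | NULL    


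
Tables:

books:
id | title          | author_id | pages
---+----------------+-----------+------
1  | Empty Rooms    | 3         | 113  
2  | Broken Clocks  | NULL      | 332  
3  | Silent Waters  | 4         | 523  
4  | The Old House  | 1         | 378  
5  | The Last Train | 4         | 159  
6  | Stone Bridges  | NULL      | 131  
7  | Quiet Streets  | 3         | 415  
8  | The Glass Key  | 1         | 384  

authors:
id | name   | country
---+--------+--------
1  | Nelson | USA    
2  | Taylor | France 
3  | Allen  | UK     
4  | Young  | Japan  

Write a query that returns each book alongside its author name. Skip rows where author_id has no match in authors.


INNER JOIN keeps only books rows whose author_id matches an id in authors. Walk through each book:
  - book 1 (Empty Rooms): author_id=3 -> matches Allen
  - book 2 (Broken Clocks): author_id=NULL, no match -> dropped
  - book 3 (Silent Waters): author_id=4 -> matches Young
  - book 4 (The Old House): author_id=1 -> matches Nelson
  - book 5 (The Last Train): author_id=4 -> matches Young
  - book 6 (Stone Bridges): author_id=NULL, no match -> dropped
  - book 7 (Quiet Streets): author_id=3 -> matches Allen
  - book 8 (The Glass Key): author_id=1 -> matches Nelson
So 2 of 8 rows are dropped.

SQL:
SELECT a.title, b.name AS author
FROM books a
INNER JOIN authors b ON a.author_id = b.id

Result:
title          | author
---------------+-------
Empty Rooms    | Allen 
Silent Waters  | Young 
The Old House  | Nelson
The Last Train | Young 
Quiet Streets  | Allen 
The Glass Key  | Nelson


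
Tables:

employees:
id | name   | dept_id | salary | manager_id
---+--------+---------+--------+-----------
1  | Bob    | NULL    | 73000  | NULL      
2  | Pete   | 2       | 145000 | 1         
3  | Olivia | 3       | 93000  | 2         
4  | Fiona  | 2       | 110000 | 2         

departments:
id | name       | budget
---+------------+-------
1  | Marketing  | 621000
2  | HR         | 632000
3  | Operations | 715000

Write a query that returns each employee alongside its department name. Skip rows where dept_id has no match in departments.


INNER JOIN keeps only employees rows whose dept_id matches an id in departments. Walk through each employee:
  - employee 1 (Bob): dept_id=NULL, no match -> dropped
  - employee 2 (Pete): dept_id=2 -> matches HR
  - employee 3 (Olivia): dept_id=3 -> matches Operations
  - employee 4 (Fiona): dept_id=2 -> matches HR
So 1 of 4 rows is dropped.

SQL:
SELECT a.name, b.name AS department
FROM employees a
INNER JOIN departments b ON a.dept_id = b.id

Result:
name   | department
-------+-----------
Pete   | HR        
Olivia | Operations
Fiona  | HR        
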